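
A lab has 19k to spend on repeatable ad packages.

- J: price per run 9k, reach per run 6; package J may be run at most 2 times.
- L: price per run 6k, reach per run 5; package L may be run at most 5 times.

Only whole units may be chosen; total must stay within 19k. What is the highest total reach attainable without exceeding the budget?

15

Take 3×L: price 18 ≤ 19, reach 3·5 = 15.
No other integer combination yields more.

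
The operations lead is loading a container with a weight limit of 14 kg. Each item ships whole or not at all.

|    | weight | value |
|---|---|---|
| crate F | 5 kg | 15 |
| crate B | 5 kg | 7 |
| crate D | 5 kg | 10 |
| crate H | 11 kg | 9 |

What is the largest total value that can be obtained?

This is an integer program with binary decision variables.
Take crate F and crate D: weight 5 + 5 = 10 ≤ 14, value 15 + 10 = 25.
No other feasible combination does better.

25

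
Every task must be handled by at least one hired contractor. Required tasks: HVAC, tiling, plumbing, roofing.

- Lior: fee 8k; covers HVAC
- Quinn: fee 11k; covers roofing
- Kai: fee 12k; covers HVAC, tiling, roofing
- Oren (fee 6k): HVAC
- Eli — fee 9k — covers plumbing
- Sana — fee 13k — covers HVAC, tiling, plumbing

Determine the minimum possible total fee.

Choose Kai and Eli: together they cover HVAC, tiling, plumbing, roofing — every task.
Total fee: 12 + 9 = 21.
No cover costs less than 21.

21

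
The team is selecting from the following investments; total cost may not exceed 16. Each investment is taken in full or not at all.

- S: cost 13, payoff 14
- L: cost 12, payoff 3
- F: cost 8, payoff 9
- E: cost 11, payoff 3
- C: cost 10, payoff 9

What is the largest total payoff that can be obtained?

14

Allowing fractional choices, the relaxed optimum would be about 17.6, but investments are indivisible.
F: cost 8 ≤ 16, payoff 9.
S: cost 13 ≤ 16, payoff 14.
C: cost 10 ≤ 16, payoff 9.
Best is S with total payoff 14.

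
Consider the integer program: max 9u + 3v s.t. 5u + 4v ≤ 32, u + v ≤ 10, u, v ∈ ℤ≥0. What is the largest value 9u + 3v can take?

54

The continuous relaxation peaks at (6.4, 0) with value 57.60; rounding to a feasible lattice point costs some objective.
(u,v)=(6,0): 5·6+4·0=30≤32, 1·6+1·0=6≤10, objective 54.
(u,v)=(5,1): 5·5+4·1=29≤32, 1·5+1·1=6≤10, objective 48.
No feasible integer point exceeds 54.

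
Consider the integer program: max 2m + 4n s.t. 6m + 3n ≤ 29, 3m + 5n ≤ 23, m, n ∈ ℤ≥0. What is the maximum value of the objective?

18

Relaxing integrality, the LP optimum is 18.40 at (m,n) = (0, 4.6), which is not an integer point.
(m,n)=(1,4): 6·1+3·4=18≤29, 3·1+5·4=23≤23, objective 18.
(m,n)=(0,4): 6·0+3·4=12≤29, 3·0+5·4=20≤23, objective 16.
No feasible integer point exceeds 18.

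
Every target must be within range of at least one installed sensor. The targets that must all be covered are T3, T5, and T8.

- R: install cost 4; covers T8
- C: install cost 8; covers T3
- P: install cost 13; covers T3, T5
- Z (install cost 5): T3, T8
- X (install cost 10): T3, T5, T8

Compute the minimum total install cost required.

10

This is an integer covering problem.
The greedy cost-per-new-target heuristic would pick Z and X for 15, but a cheaper cover exists.
X alone covers T3, T5, T8 — every target.
Total install cost: 10.
No cover costs less than 10.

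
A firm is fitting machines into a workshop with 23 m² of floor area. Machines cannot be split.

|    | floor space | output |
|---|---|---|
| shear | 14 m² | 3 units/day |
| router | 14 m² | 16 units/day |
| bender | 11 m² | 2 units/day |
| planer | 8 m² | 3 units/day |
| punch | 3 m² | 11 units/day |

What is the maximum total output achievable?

router + planer: floor space 14 + 8 = 22 ≤ 23, output 16 + 3 = 19.
router + punch: floor space 14 + 3 = 17 ≤ 23, output 16 + 11 = 27.
Best is router and punch with total output 27.

27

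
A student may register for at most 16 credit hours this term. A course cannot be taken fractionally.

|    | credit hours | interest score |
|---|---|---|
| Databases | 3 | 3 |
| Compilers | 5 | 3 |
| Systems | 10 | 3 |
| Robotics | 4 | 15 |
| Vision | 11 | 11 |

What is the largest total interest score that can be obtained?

Take Robotics and Vision: credit hours 4 + 11 = 15 ≤ 16, interest score 15 + 11 = 26.
No other feasible combination does better.

26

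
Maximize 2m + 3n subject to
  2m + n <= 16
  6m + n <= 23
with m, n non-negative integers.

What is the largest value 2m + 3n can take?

48

(m,n)=(0,16): 2·0+1·16=16≤16, 6·0+1·16=16≤23, objective 48.
(m,n)=(0,15): 2·0+1·15=15≤16, 6·0+1·15=15≤23, objective 45.
No feasible integer point exceeds 48.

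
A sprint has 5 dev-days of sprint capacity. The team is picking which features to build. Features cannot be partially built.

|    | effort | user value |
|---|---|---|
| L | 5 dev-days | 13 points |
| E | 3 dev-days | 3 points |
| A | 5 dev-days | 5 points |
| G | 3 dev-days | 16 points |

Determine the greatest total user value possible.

Allowing fractional choices, the relaxed optimum would be about 21.2, but features are indivisible.
L: effort 5 ≤ 5, user value 13.
A: effort 5 ≤ 5, user value 5.
G: effort 3 ≤ 5, user value 16.
Best is G with total user value 16.

16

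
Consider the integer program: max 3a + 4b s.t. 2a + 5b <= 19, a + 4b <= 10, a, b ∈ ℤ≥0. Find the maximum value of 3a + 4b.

(a,b)=(9,0): 2·9+5·0=18≤19, 1·9+4·0=9≤10, objective 27.
(a,b)=(8,0): 2·8+5·0=16≤19, 1·8+4·0=8≤10, objective 24.
No feasible integer point exceeds 27.

27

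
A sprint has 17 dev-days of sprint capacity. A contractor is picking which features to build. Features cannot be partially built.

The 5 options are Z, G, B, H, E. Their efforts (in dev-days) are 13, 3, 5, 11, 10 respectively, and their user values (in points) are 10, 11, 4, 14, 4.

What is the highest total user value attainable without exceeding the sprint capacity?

25

Allowing fractional choices, the relaxed optimum would be about 27.4, but features are indivisible.
B + H: effort 5 + 11 = 16 ≤ 17, user value 4 + 14 = 18.
G + H: effort 3 + 11 = 14 ≤ 17, user value 11 + 14 = 25.
Z + G: effort 13 + 3 = 16 ≤ 17, user value 10 + 11 = 21.
Best is G and H with total user value 25.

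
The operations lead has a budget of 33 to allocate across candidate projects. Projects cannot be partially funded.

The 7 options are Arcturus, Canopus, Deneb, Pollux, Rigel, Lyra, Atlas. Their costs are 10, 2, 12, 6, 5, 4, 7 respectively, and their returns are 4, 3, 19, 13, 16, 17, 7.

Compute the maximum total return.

Allowing fractional choices, the relaxed optimum would be about 72.0, but projects are indivisible.
Canopus + Deneb + Rigel + Lyra + Atlas: cost 2 + 12 + 5 + 4 + 7 = 30 ≤ 33, return 3 + 19 + 16 + 17 + 7 = 62.
Canopus + Deneb + Pollux + Rigel + Lyra: cost 2 + 12 + 6 + 5 + 4 = 29 ≤ 33, return 3 + 19 + 13 + 16 + 17 = 68.
Deneb + Pollux + Rigel + Lyra: cost 12 + 6 + 5 + 4 = 27 ≤ 33, return 19 + 13 + 16 + 17 = 65.
Best is Canopus, Deneb, Pollux, Rigel, and Lyra with total return 68.

68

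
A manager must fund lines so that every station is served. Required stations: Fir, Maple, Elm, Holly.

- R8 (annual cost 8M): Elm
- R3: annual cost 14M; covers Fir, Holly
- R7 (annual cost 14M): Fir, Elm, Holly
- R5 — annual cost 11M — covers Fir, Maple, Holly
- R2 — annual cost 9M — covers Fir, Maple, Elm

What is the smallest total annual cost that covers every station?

This is a weighted set-cover instance.
The greedy cost-per-new-station heuristic would pick R2 and R5 for 20, but a cheaper cover exists.
Choose R8 and R5: together they cover Fir, Maple, Elm, Holly — every station.
Total annual cost: 8 + 11 = 19.
No cover costs less than 19.

19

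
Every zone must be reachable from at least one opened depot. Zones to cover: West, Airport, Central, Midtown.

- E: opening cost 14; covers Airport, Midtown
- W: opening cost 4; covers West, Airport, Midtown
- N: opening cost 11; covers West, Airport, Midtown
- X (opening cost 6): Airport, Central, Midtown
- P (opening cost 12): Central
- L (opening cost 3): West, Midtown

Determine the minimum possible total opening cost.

9

The greedy cost-per-new-zone heuristic would pick W and X for 10, but a cheaper cover exists.
Choose X and L: together they cover West, Airport, Central, Midtown — every zone.
Total opening cost: 6 + 3 = 9.
No cover costs less than 9.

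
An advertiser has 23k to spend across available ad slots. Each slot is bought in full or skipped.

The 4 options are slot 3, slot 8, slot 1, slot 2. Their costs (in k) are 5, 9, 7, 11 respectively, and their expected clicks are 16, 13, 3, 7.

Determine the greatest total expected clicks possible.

32

Allowing fractional choices, the relaxed optimum would be about 34.7, but ad slots are indivisible.
slot 3 + slot 8 + slot 1: cost 5 + 9 + 7 = 21 ≤ 23, expected clicks 16 + 13 + 3 = 32.
slot 3 + slot 8: cost 5 + 9 = 14 ≤ 23, expected clicks 16 + 13 = 29.
Best is slot 3, slot 8, and slot 1 with total expected clicks 32.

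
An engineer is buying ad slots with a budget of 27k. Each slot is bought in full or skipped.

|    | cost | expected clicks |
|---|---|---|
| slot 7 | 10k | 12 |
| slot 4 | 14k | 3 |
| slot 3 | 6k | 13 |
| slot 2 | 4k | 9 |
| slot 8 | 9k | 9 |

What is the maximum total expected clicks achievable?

34

This is an integer program with binary decision variables.
Allowing fractional choices, the relaxed optimum would be about 41.0, but ad slots are indivisible.
slot 7 + slot 3 + slot 2: cost 10 + 6 + 4 = 20 ≤ 27, expected clicks 12 + 13 + 9 = 34.
slot 3 + slot 2 + slot 8: cost 6 + 4 + 9 = 19 ≤ 27, expected clicks 13 + 9 + 9 = 31.
slot 7 + slot 3 + slot 8: cost 10 + 6 + 9 = 25 ≤ 27, expected clicks 12 + 13 + 9 = 34.
The maximum expected clicks is 34; one optimal choice is slot 7, slot 3, and slot 2.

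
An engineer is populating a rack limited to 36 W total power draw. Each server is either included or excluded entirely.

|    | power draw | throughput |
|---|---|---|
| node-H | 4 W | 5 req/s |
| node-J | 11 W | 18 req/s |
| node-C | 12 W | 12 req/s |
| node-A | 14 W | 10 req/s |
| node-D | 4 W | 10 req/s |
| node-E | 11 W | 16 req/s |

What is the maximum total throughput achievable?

This is an integer program with binary decision variables.
Allowing fractional choices, the relaxed optimum would be about 55.0, but servers are indivisible.
node-J + node-C + node-E: power draw 11 + 12 + 11 = 34 ≤ 36, throughput 18 + 12 + 16 = 46.
node-H + node-J + node-C + node-D: power draw 4 + 11 + 12 + 4 = 31 ≤ 36, throughput 5 + 18 + 12 + 10 = 45.
node-H + node-J + node-D + node-E: power draw 4 + 11 + 4 + 11 = 30 ≤ 36, throughput 5 + 18 + 10 + 16 = 49.
Best is node-H, node-J, node-D, and node-E with total throughput 49.

49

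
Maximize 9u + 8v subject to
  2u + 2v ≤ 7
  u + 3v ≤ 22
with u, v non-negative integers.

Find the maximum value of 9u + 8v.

Relaxing integrality, the LP optimum is 31.50 at (u,v) = (3.5, 0), which is not an integer point.
(u,v)=(3,0): 2·3+2·0=6≤7, 1·3+3·0=3≤22, objective 27.
(u,v)=(2,1): 2·2+2·1=6≤7, 1·2+3·1=5≤22, objective 26.
(u,v)=(2,0): 2·2+2·0=4≤7, 1·2+3·0=2≤22, objective 18.
No feasible integer point exceeds 27.

27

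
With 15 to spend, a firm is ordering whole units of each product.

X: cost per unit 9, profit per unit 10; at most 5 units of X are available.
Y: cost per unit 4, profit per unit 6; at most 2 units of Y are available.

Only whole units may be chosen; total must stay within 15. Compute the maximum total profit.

16

Y has the best ratio (6/4); taking only Y gives at most 2×6 = 12 (stopped by the supply cap of 2).
Mixing does better — 1×X and 1×Y: cost 13 ≤ 15, profit 1·10 + 1·6 = 16.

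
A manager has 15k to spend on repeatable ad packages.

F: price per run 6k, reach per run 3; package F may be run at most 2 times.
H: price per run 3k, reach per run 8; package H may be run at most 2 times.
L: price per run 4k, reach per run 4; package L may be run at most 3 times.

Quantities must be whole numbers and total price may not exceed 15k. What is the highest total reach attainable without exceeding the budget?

2×H and 2×L: price 14 ≤ 15, reach 2·8 + 2·4 = 24.
1×H and 3×L: price 15 ≤ 15, reach 1·8 + 3·4 = 20.
Best is 24.

24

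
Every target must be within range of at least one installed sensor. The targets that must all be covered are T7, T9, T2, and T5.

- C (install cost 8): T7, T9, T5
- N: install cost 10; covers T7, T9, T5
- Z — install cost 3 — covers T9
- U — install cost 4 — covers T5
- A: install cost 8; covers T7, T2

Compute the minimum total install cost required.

Choose Z, U, and A: together they cover T7, T9, T2, T5 — every target.
Total install cost: 3 + 4 + 8 = 15.

15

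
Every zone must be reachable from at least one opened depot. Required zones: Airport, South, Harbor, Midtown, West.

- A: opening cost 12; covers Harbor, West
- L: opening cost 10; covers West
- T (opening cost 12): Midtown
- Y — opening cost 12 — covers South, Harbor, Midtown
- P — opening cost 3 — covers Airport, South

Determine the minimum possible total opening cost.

25

The greedy cost-per-new-zone heuristic would pick P, A, and T for 27, but a cheaper cover exists.
Choose L, Y, and P: together they cover Airport, South, Harbor, Midtown, West — every zone.
Total opening cost: 10 + 12 + 3 = 25.
No cover costs less than 25.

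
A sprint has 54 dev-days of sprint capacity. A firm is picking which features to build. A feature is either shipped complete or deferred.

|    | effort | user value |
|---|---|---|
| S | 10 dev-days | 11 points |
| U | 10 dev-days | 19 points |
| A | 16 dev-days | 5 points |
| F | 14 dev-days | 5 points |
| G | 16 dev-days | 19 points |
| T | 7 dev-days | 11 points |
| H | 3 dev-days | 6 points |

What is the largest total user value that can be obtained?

Allowing fractional choices, the relaxed optimum would be about 68.9, but features are indivisible.
S + U + G + T + H: effort 10 + 10 + 16 + 7 + 3 = 46 ≤ 54, user value 11 + 19 + 19 + 11 + 6 = 66.
S + U + G + T: effort 10 + 10 + 16 + 7 = 43 ≤ 54, user value 11 + 19 + 19 + 11 = 60.
U + F + G + T + H: effort 10 + 14 + 16 + 7 + 3 = 50 ≤ 54, user value 19 + 5 + 19 + 11 + 6 = 60.
Best is S, U, G, T, and H with total user value 66.

66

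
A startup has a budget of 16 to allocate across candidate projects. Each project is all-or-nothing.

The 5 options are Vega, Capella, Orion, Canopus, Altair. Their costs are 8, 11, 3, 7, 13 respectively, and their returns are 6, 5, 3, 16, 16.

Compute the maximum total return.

Treat it as a binary knapsack problem.
Allowing fractional choices, the relaxed optimum would be about 27.1, but projects are indivisible.
Orion + Altair: cost 3 + 13 = 16 ≤ 16, return 3 + 16 = 19.
Orion + Canopus: cost 3 + 7 = 10 ≤ 16, return 3 + 16 = 19.
Vega + Canopus: cost 8 + 7 = 15 ≤ 16, return 6 + 16 = 22.
Best is Vega and Canopus with total return 22.

22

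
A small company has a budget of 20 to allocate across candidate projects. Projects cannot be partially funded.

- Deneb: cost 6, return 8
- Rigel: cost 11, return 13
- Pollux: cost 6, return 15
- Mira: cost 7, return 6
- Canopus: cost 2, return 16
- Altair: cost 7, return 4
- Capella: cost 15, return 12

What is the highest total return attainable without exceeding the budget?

44

This is an integer program with binary decision variables.
Allowing fractional choices, the relaxed optimum would be about 46.1, but projects are indivisible.
Rigel + Pollux + Canopus: cost 11 + 6 + 2 = 19 ≤ 20, return 13 + 15 + 16 = 44.
Deneb + Pollux + Canopus: cost 6 + 6 + 2 = 14 ≤ 20, return 8 + 15 + 16 = 39.
Pollux + Mira + Canopus: cost 6 + 7 + 2 = 15 ≤ 20, return 15 + 6 + 16 = 37.
Best is Rigel, Pollux, and Canopus with total return 44.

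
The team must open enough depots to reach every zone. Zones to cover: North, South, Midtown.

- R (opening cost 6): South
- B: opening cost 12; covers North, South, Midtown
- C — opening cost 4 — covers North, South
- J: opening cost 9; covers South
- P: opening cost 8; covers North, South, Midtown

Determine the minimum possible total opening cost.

8

P alone covers North, South, Midtown — every zone.
Total opening cost: 8.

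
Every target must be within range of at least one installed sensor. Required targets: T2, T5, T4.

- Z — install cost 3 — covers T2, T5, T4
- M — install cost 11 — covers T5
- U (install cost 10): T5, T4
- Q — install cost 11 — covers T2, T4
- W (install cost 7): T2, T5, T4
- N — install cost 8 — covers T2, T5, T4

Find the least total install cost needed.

3

Z alone covers T2, T5, T4 — every target.
Total install cost: 3.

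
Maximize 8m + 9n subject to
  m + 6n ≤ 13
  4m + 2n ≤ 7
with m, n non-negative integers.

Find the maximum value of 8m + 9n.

18

(m,n)=(0,2): 1·0+6·2=12≤13, 4·0+2·2=4≤7, objective 18.
(m,n)=(1,1): 1·1+6·1=7≤13, 4·1+2·1=6≤7, objective 17.
(m,n)=(0,1): 1·0+6·1=6≤13, 4·0+2·1=2≤7, objective 9.
No feasible integer point exceeds 18.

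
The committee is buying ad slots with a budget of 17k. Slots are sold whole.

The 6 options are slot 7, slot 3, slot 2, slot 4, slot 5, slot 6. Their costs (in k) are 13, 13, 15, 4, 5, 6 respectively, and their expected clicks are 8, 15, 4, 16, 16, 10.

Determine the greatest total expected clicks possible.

42

Take slot 4, slot 5, and slot 6: cost 4 + 5 + 6 = 15 ≤ 17, expected clicks 16 + 16 + 10 = 42.
No other feasible combination does better.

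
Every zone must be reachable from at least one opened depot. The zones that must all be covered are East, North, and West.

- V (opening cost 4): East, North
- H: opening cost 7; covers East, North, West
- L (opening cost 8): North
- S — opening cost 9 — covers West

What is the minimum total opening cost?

H alone covers East, North, West — every zone.
Total opening cost: 7.

7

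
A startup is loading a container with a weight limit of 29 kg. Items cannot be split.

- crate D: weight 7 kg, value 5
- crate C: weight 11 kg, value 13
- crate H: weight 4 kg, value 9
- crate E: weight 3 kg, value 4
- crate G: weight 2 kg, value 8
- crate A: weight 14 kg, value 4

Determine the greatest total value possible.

This is an integer program with binary decision variables.
Allowing fractional choices, the relaxed optimum would be about 39.6, but items are indivisible.
crate D + crate C + crate H + crate G: weight 7 + 11 + 4 + 2 = 24 ≤ 29, value 5 + 13 + 9 + 8 = 35.
crate C + crate H + crate E + crate G: weight 11 + 4 + 3 + 2 = 20 ≤ 29, value 13 + 9 + 4 + 8 = 34.
crate D + crate C + crate H + crate E + crate G: weight 7 + 11 + 4 + 3 + 2 = 27 ≤ 29, value 5 + 13 + 9 + 4 + 8 = 39.
Best is crate D, crate C, crate H, crate E, and crate G with total value 39.

39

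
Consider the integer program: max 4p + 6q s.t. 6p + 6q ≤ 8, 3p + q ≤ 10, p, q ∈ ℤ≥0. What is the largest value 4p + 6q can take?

The continuous relaxation peaks at (0, 1.33) with value 8.00; rounding to a feasible lattice point costs some objective.
(p,q)=(0,1): 6·0+6·1=6≤8, 3·0+1·1=1≤10, objective 6.
(p,q)=(1,0): 6·1+6·0=6≤8, 3·1+1·0=3≤10, objective 4.
(p,q)=(0,0): 6·0+6·0=0≤8, 3·0+1·0=0≤10, objective 0.
No feasible integer point exceeds 6.

6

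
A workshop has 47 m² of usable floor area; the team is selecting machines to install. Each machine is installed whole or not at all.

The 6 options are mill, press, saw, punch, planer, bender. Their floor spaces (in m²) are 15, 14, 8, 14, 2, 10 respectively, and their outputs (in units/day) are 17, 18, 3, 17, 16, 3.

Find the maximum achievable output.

mill + press + punch + planer: floor space 15 + 14 + 14 + 2 = 45 ≤ 47, output 17 + 18 + 17 + 16 = 68.
mill + press + saw + planer: floor space 15 + 14 + 8 + 2 = 39 ≤ 47, output 17 + 18 + 3 + 16 = 54.
press + saw + punch + planer: floor space 14 + 8 + 14 + 2 = 38 ≤ 47, output 18 + 3 + 17 + 16 = 54.
Best is mill, press, punch, and planer with total output 68.

68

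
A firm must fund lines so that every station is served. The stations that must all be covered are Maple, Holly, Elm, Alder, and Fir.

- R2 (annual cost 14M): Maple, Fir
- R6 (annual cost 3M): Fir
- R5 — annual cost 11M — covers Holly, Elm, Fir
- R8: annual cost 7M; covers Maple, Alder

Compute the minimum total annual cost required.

The greedy cost-per-new-station heuristic would pick R6, R8, and R5 for 21, but a cheaper cover exists.
Choose R5 and R8: together they cover Maple, Holly, Elm, Alder, Fir — every station.
Total annual cost: 11 + 7 = 18.
No cover costs less than 18.

18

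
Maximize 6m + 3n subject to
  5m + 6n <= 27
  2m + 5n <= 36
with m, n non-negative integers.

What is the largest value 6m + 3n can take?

The continuous relaxation peaks at (5.4, 0) with value 32.40; rounding to a feasible lattice point costs some objective.
(m,n)=(5,0): 5·5+6·0=25≤27, 2·5+5·0=10≤36, objective 30.
(m,n)=(4,1): 5·4+6·1=26≤27, 2·4+5·1=13≤36, objective 27.
(m,n)=(4,0): 5·4+6·0=20≤27, 2·4+5·0=8≤36, objective 24.
The best lattice point is (5,0), giving 30.

30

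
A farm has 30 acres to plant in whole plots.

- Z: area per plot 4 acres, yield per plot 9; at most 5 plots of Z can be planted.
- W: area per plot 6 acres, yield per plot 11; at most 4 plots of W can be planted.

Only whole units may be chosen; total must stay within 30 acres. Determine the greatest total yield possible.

60

This is a bounded integer knapsack.
3×Z and 3×W: area 30 ≤ 30, yield 3·9 + 3·11 = 60.
4×Z and 2×W: area 28 ≤ 30, yield 4·9 + 2·11 = 58.
Best is 60.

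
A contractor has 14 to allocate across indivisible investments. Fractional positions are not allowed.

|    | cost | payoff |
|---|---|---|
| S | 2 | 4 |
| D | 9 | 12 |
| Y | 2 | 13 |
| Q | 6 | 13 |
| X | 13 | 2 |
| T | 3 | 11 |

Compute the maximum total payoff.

Treat it as a binary knapsack problem.
Take S, Y, Q, and T: cost 2 + 2 + 6 + 3 = 13 ≤ 14, payoff 4 + 13 + 13 + 11 = 41.
No other feasible combination does better.

41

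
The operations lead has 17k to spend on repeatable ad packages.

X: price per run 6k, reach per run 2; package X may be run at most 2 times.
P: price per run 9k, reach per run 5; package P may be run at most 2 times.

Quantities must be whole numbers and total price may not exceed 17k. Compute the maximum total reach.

Take 1×X and 1×P: price 15 ≤ 17, reach 1·2 + 1·5 = 7.
No other integer combination yields more.

7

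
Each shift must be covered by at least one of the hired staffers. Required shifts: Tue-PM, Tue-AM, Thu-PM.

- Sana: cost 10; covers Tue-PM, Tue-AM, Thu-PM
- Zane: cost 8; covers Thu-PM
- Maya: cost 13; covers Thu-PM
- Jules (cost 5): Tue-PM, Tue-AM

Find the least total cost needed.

10

This is a weighted set-cover instance.
The greedy cost-per-new-shift heuristic would pick Jules and Zane for 13, but a cheaper cover exists.
Sana alone covers Tue-PM, Tue-AM, Thu-PM — every shift.
Total cost: 10.
No cover costs less than 10.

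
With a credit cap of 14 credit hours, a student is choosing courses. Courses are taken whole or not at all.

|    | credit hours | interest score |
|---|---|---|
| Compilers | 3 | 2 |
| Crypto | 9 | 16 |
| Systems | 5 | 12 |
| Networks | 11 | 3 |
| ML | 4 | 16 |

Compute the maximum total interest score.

32

Treat it as a binary knapsack problem.
Take Crypto and ML: credit hours 9 + 4 = 13 ≤ 14, interest score 16 + 16 = 32.
No other feasible combination does better.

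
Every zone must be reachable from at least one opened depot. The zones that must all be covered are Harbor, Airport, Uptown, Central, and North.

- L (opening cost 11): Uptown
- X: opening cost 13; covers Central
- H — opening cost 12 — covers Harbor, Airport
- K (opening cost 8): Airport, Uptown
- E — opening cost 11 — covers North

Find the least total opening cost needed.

This is a weighted set-cover instance.
Choose X, H, K, and E: together they cover Harbor, Airport, Uptown, Central, North — every zone.
Total opening cost: 13 + 12 + 8 + 11 = 44.
No cover costs less than 44.

44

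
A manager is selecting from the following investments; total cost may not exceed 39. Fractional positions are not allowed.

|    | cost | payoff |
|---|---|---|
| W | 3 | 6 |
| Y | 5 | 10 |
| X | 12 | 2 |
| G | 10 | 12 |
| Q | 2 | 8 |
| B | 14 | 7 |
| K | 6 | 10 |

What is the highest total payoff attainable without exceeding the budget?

48

Take W, Y, X, G, Q, and K: cost 3 + 5 + 12 + 10 + 2 + 6 = 38 ≤ 39, payoff 6 + 10 + 2 + 12 + 8 + 10 = 48.
No other feasible combination does better.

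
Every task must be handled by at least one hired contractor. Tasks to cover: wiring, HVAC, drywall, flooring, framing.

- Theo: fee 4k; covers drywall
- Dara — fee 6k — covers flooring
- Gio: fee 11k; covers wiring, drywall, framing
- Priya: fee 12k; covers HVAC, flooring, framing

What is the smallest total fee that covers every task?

23

The greedy cost-per-new-task heuristic would pick Gio, Dara, and Priya for 29, but a cheaper cover exists.
Choose Gio and Priya: together they cover wiring, HVAC, drywall, flooring, framing — every task.
Total fee: 11 + 12 = 23.
No cover costs less than 23.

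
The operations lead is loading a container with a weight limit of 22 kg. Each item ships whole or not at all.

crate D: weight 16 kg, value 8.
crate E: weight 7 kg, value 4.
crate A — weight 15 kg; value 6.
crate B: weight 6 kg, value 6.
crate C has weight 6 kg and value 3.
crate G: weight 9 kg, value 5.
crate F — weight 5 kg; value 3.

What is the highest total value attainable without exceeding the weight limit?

crate E + crate B + crate G: weight 7 + 6 + 9 = 22 ≤ 22, value 4 + 6 + 5 = 15.
crate B + crate G + crate F: weight 6 + 9 + 5 = 20 ≤ 22, value 6 + 5 + 3 = 14.
crate B + crate C + crate G: weight 6 + 6 + 9 = 21 ≤ 22, value 6 + 3 + 5 = 14.
Best is crate E, crate B, and crate G with total value 15.

15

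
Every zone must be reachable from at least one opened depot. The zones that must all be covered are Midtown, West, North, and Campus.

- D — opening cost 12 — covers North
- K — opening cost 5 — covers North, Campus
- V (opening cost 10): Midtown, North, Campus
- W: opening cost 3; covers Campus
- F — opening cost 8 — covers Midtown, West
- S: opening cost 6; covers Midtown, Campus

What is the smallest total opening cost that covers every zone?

13

Choose K and F: together they cover Midtown, West, North, Campus — every zone.
Total opening cost: 5 + 8 = 13.
No cover costs less than 13.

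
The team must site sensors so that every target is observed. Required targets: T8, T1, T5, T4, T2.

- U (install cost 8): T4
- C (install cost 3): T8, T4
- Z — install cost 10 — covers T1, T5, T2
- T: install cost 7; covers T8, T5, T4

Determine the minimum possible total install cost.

13

This is a weighted set-cover instance.
Choose C and Z: together they cover T8, T1, T5, T4, T2 — every target.
Total install cost: 3 + 10 = 13.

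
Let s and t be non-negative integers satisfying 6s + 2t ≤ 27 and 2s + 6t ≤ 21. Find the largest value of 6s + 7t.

(s,t)=(3,2) is feasible, giving 32.
(s,t)=(4,1) is feasible, giving 31.
(s,t)=(2,2) is feasible, giving 26.
No feasible integer point exceeds 32.

32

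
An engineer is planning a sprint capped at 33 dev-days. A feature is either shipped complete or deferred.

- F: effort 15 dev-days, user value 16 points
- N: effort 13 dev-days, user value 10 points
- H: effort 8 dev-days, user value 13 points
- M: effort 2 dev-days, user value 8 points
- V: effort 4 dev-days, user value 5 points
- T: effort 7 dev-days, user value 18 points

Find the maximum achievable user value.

Take F, H, M, and T: effort 15 + 8 + 2 + 7 = 32 ≤ 33, user value 16 + 13 + 8 + 18 = 55.
No other feasible combination does better.

55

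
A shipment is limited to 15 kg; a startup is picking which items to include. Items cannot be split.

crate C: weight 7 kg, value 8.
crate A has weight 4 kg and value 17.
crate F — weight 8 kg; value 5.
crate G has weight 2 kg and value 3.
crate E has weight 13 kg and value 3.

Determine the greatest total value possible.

Take crate C, crate A, and crate G: weight 7 + 4 + 2 = 13 ≤ 15, value 8 + 17 + 3 = 28.
No other feasible combination does better.

28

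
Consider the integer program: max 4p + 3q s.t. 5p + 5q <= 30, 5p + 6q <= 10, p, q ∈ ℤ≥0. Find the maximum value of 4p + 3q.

8

(p,q)=(2,0): 5·2+5·0=10≤30, 5·2+6·0=10≤10, objective 8.
(p,q)=(1,0): 5·1+5·0=5≤30, 5·1+6·0=5≤10, objective 4.
The best lattice point is (2,0), giving 8.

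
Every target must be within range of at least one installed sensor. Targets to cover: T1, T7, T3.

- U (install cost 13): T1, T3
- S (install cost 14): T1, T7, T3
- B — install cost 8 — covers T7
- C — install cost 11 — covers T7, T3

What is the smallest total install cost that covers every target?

14

S alone covers T1, T7, T3 — every target.
Total install cost: 14.
No cover costs less than 14.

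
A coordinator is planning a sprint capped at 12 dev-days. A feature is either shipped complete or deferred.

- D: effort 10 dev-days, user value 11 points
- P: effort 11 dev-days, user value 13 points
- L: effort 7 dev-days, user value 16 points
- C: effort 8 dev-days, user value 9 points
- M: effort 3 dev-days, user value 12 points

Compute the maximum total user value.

Allowing fractional choices, the relaxed optimum would be about 30.4, but features are indivisible.
L + M: effort 7 + 3 = 10 ≤ 12, user value 16 + 12 = 28.
C + M: effort 8 + 3 = 11 ≤ 12, user value 9 + 12 = 21.
Best is L and M with total user value 28.

28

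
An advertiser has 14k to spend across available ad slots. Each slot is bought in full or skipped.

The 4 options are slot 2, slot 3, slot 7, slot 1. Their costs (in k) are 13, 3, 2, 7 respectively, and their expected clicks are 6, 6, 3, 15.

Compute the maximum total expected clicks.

24

Allowing fractional choices, the relaxed optimum would be about 24.9, but ad slots are indivisible.
slot 3 + slot 1: cost 3 + 7 = 10 ≤ 14, expected clicks 6 + 15 = 21.
slot 7 + slot 1: cost 2 + 7 = 9 ≤ 14, expected clicks 3 + 15 = 18.
slot 3 + slot 7 + slot 1: cost 3 + 2 + 7 = 12 ≤ 14, expected clicks 6 + 3 + 15 = 24.
Best is slot 3, slot 7, and slot 1 with total expected clicks 24.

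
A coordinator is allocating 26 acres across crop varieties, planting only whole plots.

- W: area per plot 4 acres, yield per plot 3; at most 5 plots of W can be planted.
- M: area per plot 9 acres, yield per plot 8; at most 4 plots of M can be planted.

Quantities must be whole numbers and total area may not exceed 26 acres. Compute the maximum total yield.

22

M has the best ratio (8/9); taking only M gives at most 2×8 = 16 (stopped by the area limit).
Mixing does better — 2×W and 2×M: area 26 ≤ 26, yield 2·3 + 2·8 = 22.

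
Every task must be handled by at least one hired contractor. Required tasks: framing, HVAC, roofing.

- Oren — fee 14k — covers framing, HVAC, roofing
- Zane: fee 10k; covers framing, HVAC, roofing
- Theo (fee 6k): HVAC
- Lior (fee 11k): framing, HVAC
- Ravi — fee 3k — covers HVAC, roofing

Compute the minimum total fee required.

This is a weighted set-cover instance.
The greedy cost-per-new-task heuristic would pick Ravi and Zane for 13, but a cheaper cover exists.
Zane alone covers framing, HVAC, roofing — every task.
Total fee: 10.
No cover costs less than 10.

10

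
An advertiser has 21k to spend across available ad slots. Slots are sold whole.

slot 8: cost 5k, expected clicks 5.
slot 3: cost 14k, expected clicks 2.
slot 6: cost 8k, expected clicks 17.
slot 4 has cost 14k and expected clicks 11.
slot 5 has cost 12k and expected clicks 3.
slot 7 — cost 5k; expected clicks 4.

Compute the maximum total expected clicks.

slot 8 + slot 6: cost 5 + 8 = 13 ≤ 21, expected clicks 5 + 17 = 22.
slot 6 + slot 7: cost 8 + 5 = 13 ≤ 21, expected clicks 17 + 4 = 21.
slot 8 + slot 6 + slot 7: cost 5 + 8 + 5 = 18 ≤ 21, expected clicks 5 + 17 + 4 = 26.
Best is slot 8, slot 6, and slot 7 with total expected clicks 26.

26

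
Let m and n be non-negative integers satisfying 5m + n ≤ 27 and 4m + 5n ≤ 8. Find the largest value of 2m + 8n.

The continuous relaxation peaks at (0, 1.6) with value 12.80; rounding to a feasible lattice point costs some objective.
(m,n)=(0,1) is feasible, giving 8.
(m,n)=(1,0) is feasible, giving 2.
(m,n)=(0,0) is feasible, giving 0.
No feasible integer point exceeds 8.

8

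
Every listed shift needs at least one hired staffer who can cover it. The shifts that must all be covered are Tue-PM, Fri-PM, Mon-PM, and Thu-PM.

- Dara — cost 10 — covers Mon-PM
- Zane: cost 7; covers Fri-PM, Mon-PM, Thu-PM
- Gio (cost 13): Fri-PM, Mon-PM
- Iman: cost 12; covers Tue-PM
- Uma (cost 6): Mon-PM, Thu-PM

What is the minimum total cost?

Choose Zane and Iman: together they cover Tue-PM, Fri-PM, Mon-PM, Thu-PM — every shift.
Total cost: 7 + 12 = 19.
No cover costs less than 19.

19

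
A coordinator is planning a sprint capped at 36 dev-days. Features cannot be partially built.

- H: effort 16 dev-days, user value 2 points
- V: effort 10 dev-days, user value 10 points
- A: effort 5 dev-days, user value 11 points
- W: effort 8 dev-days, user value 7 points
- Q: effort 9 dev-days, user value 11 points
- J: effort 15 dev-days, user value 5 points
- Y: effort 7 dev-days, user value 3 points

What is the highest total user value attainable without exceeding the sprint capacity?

Allowing fractional choices, the relaxed optimum would be about 40.7, but features are indivisible.
V + A + Q: effort 10 + 5 + 9 = 24 ≤ 36, user value 10 + 11 + 11 = 32.
V + A + Q + Y: effort 10 + 5 + 9 + 7 = 31 ≤ 36, user value 10 + 11 + 11 + 3 = 35.
V + A + W + Q: effort 10 + 5 + 8 + 9 = 32 ≤ 36, user value 10 + 11 + 7 + 11 = 39.
Best is V, A, W, and Q with total user value 39.

39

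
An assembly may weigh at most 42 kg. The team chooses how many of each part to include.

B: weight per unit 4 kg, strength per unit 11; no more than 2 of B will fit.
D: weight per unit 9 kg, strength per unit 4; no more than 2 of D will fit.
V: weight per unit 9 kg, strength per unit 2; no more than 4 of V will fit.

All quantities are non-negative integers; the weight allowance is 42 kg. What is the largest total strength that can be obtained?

32

Take 2×B, 2×D, and 1×V: weight 35 ≤ 42, strength 2·11 + 2·4 + 1·2 = 32.
B has the best ratio (11/4) and is taken to its limit of 2; remaining capacity is filled optimally with the others.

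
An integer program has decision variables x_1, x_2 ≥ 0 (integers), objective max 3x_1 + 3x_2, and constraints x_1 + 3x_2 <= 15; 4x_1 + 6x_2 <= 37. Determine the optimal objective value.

(x_1,x_2)=(9,0): 1·9+3·0=9≤15, 4·9+6·0=36≤37, objective 27.
(x_1,x_2)=(8,0): 1·8+3·0=8≤15, 4·8+6·0=32≤37, objective 24.
No feasible integer point exceeds 27.

27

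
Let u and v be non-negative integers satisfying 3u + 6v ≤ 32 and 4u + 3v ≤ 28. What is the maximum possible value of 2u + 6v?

30

(u,v)=(0,5): 3·0+6·5=30≤32, 4·0+3·5=15≤28, objective 30.
(u,v)=(1,4): 3·1+6·4=27≤32, 4·1+3·4=16≤28, objective 26.
(u,v)=(0,4): 3·0+6·4=24≤32, 4·0+3·4=12≤28, objective 24.
The best lattice point is (0,5), giving 30.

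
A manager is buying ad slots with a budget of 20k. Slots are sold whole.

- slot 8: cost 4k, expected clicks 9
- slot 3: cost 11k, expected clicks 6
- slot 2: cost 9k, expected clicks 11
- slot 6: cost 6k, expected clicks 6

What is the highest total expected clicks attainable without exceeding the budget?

Allowing fractional choices, the relaxed optimum would be about 26.5, but ad slots are indivisible.
slot 8 + slot 2 + slot 6: cost 4 + 9 + 6 = 19 ≤ 20, expected clicks 9 + 11 + 6 = 26.
slot 8 + slot 2: cost 4 + 9 = 13 ≤ 20, expected clicks 9 + 11 = 20.
slot 2 + slot 6: cost 9 + 6 = 15 ≤ 20, expected clicks 11 + 6 = 17.
Best is slot 8, slot 2, and slot 6 with total expected clicks 26.

26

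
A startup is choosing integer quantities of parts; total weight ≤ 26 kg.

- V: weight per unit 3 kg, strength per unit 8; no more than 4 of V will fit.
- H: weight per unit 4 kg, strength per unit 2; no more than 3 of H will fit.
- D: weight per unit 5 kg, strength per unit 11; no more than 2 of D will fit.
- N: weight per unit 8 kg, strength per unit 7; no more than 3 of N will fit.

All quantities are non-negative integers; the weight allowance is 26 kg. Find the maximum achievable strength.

V has the best ratio (8/3); taking only V gives at most 4×8 = 32 (stopped by the supply cap of 4).
Mixing does better — 4×V, 1×H, and 2×D: weight 26 ≤ 26, strength 4·8 + 1·2 + 2·11 = 56.

56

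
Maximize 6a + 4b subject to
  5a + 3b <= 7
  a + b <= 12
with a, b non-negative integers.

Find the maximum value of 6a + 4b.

8

The continuous relaxation peaks at (0, 2.33) with value 9.33; rounding to a feasible lattice point costs some objective.
(a,b)=(0,2): 5·0+3·2=6≤7, 1·0+1·2=2≤12, objective 8.
(a,b)=(0,1): 5·0+3·1=3≤7, 1·0+1·1=1≤12, objective 4.
The best lattice point is (0,2), giving 8.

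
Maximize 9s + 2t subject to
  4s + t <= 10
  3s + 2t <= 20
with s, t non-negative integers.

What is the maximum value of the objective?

(s,t)=(2,2): 4·2+1·2=10≤10, 3·2+2·2=10≤20, objective 22.
(s,t)=(2,1): 4·2+1·1=9≤10, 3·2+2·1=8≤20, objective 20.
(s,t)=(2,0): 4·2+1·0=8≤10, 3·2+2·0=6≤20, objective 18.
(s,t)=(1,3): 4·1+1·3=7≤10, 3·1+2·3=9≤20, objective 15.
The best lattice point is (2,2), giving 22.

22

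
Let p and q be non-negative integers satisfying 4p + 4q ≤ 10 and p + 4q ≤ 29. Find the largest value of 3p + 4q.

Relaxing integrality, the LP optimum is 10.00 at (p,q) = (0, 2.5), which is not an integer point.
(p,q)=(0,2): 4·0+4·2=8≤10, 1·0+4·2=8≤29, objective 8.
(p,q)=(1,1): 4·1+4·1=8≤10, 1·1+4·1=5≤29, objective 7.
(p,q)=(0,1): 4·0+4·1=4≤10, 1·0+4·1=4≤29, objective 4.
The best lattice point is (0,2), giving 8.

8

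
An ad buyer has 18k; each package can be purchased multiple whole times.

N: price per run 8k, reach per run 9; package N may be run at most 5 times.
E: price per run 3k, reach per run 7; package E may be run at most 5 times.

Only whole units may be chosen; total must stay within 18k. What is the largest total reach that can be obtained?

This is a bounded integer knapsack.
Take 5×E: price 15 ≤ 18, reach 5·7 = 35.
E has the best ratio (7/3) and is taken to its limit of 5; remaining capacity is filled optimally with the others.

35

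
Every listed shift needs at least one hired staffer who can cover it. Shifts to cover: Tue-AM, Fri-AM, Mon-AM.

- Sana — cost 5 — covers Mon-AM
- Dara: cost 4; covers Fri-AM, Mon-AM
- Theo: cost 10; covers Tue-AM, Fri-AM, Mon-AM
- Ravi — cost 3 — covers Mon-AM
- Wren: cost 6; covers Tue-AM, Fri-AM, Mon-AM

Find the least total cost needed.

6

This is a weighted set-cover instance.
Wren alone covers Tue-AM, Fri-AM, Mon-AM — every shift.
Total cost: 6.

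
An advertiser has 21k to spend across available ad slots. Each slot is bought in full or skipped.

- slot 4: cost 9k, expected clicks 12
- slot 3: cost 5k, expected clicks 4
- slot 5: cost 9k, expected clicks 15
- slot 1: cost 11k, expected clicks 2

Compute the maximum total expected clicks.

Allowing fractional choices, the relaxed optimum would be about 29.4, but ad slots are indivisible.
slot 4 + slot 5: cost 9 + 9 = 18 ≤ 21, expected clicks 12 + 15 = 27.
slot 5 + slot 1: cost 9 + 11 = 20 ≤ 21, expected clicks 15 + 2 = 17.
slot 3 + slot 5: cost 5 + 9 = 14 ≤ 21, expected clicks 4 + 15 = 19.
Best is slot 4 and slot 5 with total expected clicks 27.

27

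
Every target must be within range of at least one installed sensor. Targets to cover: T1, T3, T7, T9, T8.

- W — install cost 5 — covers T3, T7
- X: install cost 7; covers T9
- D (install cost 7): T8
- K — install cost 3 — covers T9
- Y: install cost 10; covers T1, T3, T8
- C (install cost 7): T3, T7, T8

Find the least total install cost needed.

18

This is a weighted set-cover instance.
The greedy cost-per-new-target heuristic would pick C, K, and Y for 20, but a cheaper cover exists.
Choose W, K, and Y: together they cover T1, T3, T7, T9, T8 — every target.
Total install cost: 5 + 3 + 10 = 18.
No cover costs less than 18.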